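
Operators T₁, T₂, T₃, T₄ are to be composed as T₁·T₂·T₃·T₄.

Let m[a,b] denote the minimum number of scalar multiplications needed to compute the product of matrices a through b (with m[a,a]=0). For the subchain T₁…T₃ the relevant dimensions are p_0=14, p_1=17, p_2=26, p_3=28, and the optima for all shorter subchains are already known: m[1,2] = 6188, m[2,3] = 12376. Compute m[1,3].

16380

m[1,3] = min over k∈[1,2] of m[1,k]+m[k+1,3]+p_{0}·p_k·p_{3}.
k=1: 0 + 12376 + 14·17·28 = 19040; k=2: 6188 + 0 + 14·26·28 = 16380.
Minimum: 16380 at k=2.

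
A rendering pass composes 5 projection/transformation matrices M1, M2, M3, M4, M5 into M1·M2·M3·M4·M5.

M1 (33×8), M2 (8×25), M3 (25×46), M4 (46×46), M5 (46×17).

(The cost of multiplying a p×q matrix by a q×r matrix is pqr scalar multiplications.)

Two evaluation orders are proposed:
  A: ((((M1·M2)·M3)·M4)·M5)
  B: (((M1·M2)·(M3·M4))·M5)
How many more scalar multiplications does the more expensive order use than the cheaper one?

16928

Order A = ((((M1·M2)·M3)·M4)·M5): (M1·M2): 33×8 by 8×25 → 33×25, cost 33·8·25 = 6600; ((M1·M2)·M3): 33×25 by 25×46 → 33×46, cost 33·25·46 = 37950; cumulative 44550; (((M1·M2)·M3)·M4): 33×46 by 46×46 → 33×46, cost 33·46·46 = 69828; cumulative 114378; ((((M1·M2)·M3)·M4)·M5): 33×46 by 46×17 → 33×17, cost 33·46·17 = 25806; cumulative 140184. Total 140184.
Order B = (((M1·M2)·(M3·M4))·M5): (M1·M2): 33×8 by 8×25 → 33×25, cost 33·8·25 = 6600; (M3·M4): 25×46 by 46×46 → 25×46, cost 25·46·46 = 52900; ((M1·M2)·(M3·M4)): 33×25 by 25×46 → 33×46, cost 33·25·46 = 37950; cumulative 97450; (((M1·M2)·(M3·M4))·M5): 33×46 by 46×17 → 33×17, cost 33·46·17 = 25806; cumulative 123256. Total 123256.
Difference: |140184 − 123256| = 16928.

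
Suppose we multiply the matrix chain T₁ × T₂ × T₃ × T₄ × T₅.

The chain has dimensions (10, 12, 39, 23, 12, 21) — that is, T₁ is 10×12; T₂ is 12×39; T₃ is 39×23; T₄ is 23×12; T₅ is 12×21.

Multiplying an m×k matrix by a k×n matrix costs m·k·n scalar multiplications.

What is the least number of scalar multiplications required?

18036

Adjacent pairs: T₁T₂ = 10·12·39 = 4680; T₂T₃ = 12·39·23 = 10764; T₃T₄ = 39·23·12 = 10764; T₄T₅ = 23·12·21 = 5796.
Length 3: T₁..T₃: k=1: 0+10764+10·12·23=13524; k=2: 4680+0+10·39·23=13650 → min 13524 | T₂..T₄: k=2: 0+10764+12·39·12=16380; k=3: 10764+0+12·23·12=14076 → min 14076 | T₃..T₅: k=3: 0+5796+39·23·21=24633; k=4: 10764+0+39·12·21=20592 → min 20592.
Length 4: T₁..T₄: k=1: 0+14076+10·12·12=15516; k=2: 4680+10764+10·39·12=20124; k=3: 13524+0+10·23·12=16284 → min 15516 | T₂..T₅: k=2: 0+20592+12·39·21=30420; k=3: 10764+5796+12·23·21=22356; k=4: 14076+0+12·12·21=17100 → min 17100.
Length 5: T₁..T₅: k=1: 0+17100+10·12·21=19620; k=2: 4680+20592+10·39·21=33462; k=3: 13524+5796+10·23·21=24150; k=4: 15516+0+10·12·21=18036 → min 18036.
Optimal order: ((T₁ × ((T₂ × T₃) × T₄)) × T₅) with cost 18036.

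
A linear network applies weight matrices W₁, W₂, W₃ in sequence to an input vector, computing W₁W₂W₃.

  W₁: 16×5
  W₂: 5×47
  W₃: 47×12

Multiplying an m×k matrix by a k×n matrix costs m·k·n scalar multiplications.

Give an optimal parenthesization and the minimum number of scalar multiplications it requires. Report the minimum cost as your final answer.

(W₁(W₂W₃)): cost 3780.
((W₁W₂)W₃): cost 12784.
Optimal: (W₁(W₂W₃)) with cost 3780.

3780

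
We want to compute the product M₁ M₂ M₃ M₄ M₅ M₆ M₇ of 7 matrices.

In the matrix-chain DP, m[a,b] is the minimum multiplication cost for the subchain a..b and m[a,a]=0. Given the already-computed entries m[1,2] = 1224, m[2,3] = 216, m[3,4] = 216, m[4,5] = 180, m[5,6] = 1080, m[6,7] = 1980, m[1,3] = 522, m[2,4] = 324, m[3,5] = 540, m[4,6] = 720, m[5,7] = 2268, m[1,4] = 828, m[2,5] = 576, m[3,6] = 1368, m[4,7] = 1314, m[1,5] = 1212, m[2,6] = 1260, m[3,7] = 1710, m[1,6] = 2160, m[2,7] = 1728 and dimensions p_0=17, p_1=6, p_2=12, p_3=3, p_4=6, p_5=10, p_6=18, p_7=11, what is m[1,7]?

m[1,7] = min over k∈[1,6] of m[1,k]+m[k+1,7]+p_{0}·p_k·p_{7}.
k=1: 0 + 1728 + 17·6·11 = 2850; k=2: 1224 + 1710 + 17·12·11 = 5178; k=3: 522 + 1314 + 17·3·11 = 2397; k=4: 828 + 2268 + 17·6·11 = 4218; k=5: 1212 + 1980 + 17·10·11 = 5062; k=6: 2160 + 0 + 17·18·11 = 5526.
Minimum: 2397 at k=3.

2397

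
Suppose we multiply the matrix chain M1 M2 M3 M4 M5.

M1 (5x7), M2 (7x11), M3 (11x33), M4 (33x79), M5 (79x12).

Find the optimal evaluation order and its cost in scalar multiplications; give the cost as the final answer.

Adjacent pairs: M1M2 = 5·7·11 = 385; M2M3 = 7·11·33 = 2541; M3M4 = 11·33·79 = 28677; M4M5 = 33·79·12 = 31284.
Length 3: M1..M3: k=1: 0+2541+5·7·33=3696; k=2: 385+0+5·11·33=2200 → min 2200 | M2..M4: k=2: 0+28677+7·11·79=34760; k=3: 2541+0+7·33·79=20790 → min 20790 | M3..M5: k=3: 0+31284+11·33·12=35640; k=4: 28677+0+11·79·12=39105 → min 35640.
Length 4: M1..M4: k=1: 0+20790+5·7·79=23555; k=2: 385+28677+5·11·79=33407; k=3: 2200+0+5·33·79=15235 → min 15235 | M2..M5: k=2: 0+35640+7·11·12=36564; k=3: 2541+31284+7·33·12=36597; k=4: 20790+0+7·79·12=27426 → min 27426.
Length 5: M1..M5: k=1: 0+27426+5·7·12=27846; k=2: 385+35640+5·11·12=36685; k=3: 2200+31284+5·33·12=35464; k=4: 15235+0+5·79·12=19975 → min 19975.
Optimal parenthesization: ((((M1 M2) M3) M4) M5) with cost 19975.

19975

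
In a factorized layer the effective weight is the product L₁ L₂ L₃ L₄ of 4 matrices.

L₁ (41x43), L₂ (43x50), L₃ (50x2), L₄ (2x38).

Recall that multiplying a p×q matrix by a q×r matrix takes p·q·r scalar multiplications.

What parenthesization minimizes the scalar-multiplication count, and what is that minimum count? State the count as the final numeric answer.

10942

Adjacent pairs: L₁L₂ = 41·43·50 = 88150; L₂L₃ = 43·50·2 = 4300; L₃L₄ = 50·2·38 = 3800.
Length 3: L₁..L₃: k=1: 0+4300+41·43·2=7826; k=2: 88150+0+41·50·2=92250 → min 7826 | L₂..L₄: k=2: 0+3800+43·50·38=85500; k=3: 4300+0+43·2·38=7568 → min 7568.
Length 4: L₁..L₄: k=1: 0+7568+41·43·38=74562; k=2: 88150+3800+41·50·38=169850; k=3: 7826+0+41·2·38=10942 → min 10942.
Optimal parenthesization: ((L₁ (L₂ L₃)) L₄) with cost 10942.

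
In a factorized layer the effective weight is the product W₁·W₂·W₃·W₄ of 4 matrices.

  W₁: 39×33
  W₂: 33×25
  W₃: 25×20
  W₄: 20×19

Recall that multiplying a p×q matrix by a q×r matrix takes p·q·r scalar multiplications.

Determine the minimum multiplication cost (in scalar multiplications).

Adjacent pairs: W₁W₂ = 39·33·25 = 32175; W₂W₃ = 33·25·20 = 16500; W₃W₄ = 25·20·19 = 9500.
Length 3: W₁..W₃: k=1: 0+16500+39·33·20=42240; k=2: 32175+0+39·25·20=51675 → min 42240 | W₂..W₄: k=2: 0+9500+33·25·19=25175; k=3: 16500+0+33·20·19=29040 → min 25175.
Length 4: W₁..W₄: k=1: 0+25175+39·33·19=49628; k=2: 32175+9500+39·25·19=60200; k=3: 42240+0+39·20·19=57060 → min 49628.
Optimal order: (W₁·(W₂·(W₃·W₄))) with cost 49628.

49628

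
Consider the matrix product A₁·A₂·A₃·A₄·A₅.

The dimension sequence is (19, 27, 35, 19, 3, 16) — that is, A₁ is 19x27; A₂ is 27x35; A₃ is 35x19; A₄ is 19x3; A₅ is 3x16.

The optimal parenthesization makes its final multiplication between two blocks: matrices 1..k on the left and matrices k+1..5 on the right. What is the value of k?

Adjacent pairs: A₁A₂ = 19·27·35 = 17955; A₂A₃ = 27·35·19 = 17955; A₃A₄ = 35·19·3 = 1995; A₄A₅ = 19·3·16 = 912.
Length 3: A₁..A₃: k=1: 0+17955+19·27·19=27702; k=2: 17955+0+19·35·19=30590 → min 27702 | A₂..A₄: k=2: 0+1995+27·35·3=4830; k=3: 17955+0+27·19·3=19494 → min 4830 | A₃..A₅: k=3: 0+912+35·19·16=11552; k=4: 1995+0+35·3·16=3675 → min 3675.
Length 4: A₁..A₄: k=1: 0+4830+19·27·3=6369; k=2: 17955+1995+19·35·3=21945; k=3: 27702+0+19·19·3=28785 → min 6369 | A₂..A₅: k=2: 0+3675+27·35·16=18795; k=3: 17955+912+27·19·16=27075; k=4: 4830+0+27·3·16=6126 → min 6126.
Top-level splits: k=1: (A₁..A₁)·(A₂..A₅) → 0+6126+19·27·16 = 14334; k=2: (A₁..A₂)·(A₃..A₅) → 17955+3675+19·35·16 = 32270; k=3: (A₁..A₃)·(A₄..A₅) → 27702+912+19·19·16 = 34390; k=4: (A₁..A₄)·(A₅..A₅) → 6369+0+19·3·16 = 7281.
Best split is after A₄, i.e. k = 4.

4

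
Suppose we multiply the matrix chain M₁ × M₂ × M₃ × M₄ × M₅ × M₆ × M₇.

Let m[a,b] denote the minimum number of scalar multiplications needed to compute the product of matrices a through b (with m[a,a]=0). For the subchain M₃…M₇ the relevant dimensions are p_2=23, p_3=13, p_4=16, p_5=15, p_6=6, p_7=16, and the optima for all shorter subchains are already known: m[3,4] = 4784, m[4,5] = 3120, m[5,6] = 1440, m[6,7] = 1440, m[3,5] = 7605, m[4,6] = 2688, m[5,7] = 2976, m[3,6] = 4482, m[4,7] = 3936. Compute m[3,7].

6690

m[3,7] = min over k∈[3,6] of m[3,k]+m[k+1,7]+p_{2}·p_k·p_{7}.
k=3: 0 + 3936 + 23·13·16 = 8720; k=4: 4784 + 2976 + 23·16·16 = 13648; k=5: 7605 + 1440 + 23·15·16 = 14565; k=6: 4482 + 0 + 23·6·16 = 6690.
Minimum: 6690 at k=6.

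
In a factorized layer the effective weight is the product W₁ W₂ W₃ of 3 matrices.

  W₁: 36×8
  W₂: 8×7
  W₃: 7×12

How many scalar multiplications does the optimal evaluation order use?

Order (W₁ (W₂ W₃)): (W₂ W₃): 8×7 by 7×12 → 8×12, cost 8·7·12 = 672; (W₁ (W₂ W₃)): 36×8 by 8×12 → 36×12, cost 36·8·12 = 3456; cumulative 4128. Total 4128.
Order ((W₁ W₂) W₃): (W₁ W₂): 36×8 by 8×7 → 36×7, cost 36·8·7 = 2016; ((W₁ W₂) W₃): 36×7 by 7×12 → 36×12, cost 36·7·12 = 3024; cumulative 5040. Total 5040.
Minimum: 4128.

4128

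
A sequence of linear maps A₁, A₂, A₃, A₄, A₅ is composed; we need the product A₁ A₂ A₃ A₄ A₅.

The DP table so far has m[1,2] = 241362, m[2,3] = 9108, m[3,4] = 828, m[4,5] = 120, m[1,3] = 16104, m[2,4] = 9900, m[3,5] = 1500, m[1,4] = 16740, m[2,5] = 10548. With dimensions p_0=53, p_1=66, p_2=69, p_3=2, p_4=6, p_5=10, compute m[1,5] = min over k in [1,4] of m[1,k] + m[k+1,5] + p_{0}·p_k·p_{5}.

17284

m[1,5] = min over k∈[1,4] of m[1,k]+m[k+1,5]+p_{0}·p_k·p_{5}.
k=1: 0 + 10548 + 53·66·10 = 45528; k=2: 241362 + 1500 + 53·69·10 = 279432; k=3: 16104 + 120 + 53·2·10 = 17284; k=4: 16740 + 0 + 53·6·10 = 19920.
Minimum: 17284 at k=3.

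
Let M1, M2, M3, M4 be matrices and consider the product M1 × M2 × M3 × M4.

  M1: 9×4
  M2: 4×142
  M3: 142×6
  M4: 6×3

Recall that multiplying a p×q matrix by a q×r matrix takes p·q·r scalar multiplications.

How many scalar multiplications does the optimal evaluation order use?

Adjacent pairs: M1M2 = 9·4·142 = 5112; M2M3 = 4·142·6 = 3408; M3M4 = 142·6·3 = 2556.
Length 3: M1..M3: k=1: 0+3408+9·4·6=3624; k=2: 5112+0+9·142·6=12780 → min 3624 | M2..M4: k=2: 0+2556+4·142·3=4260; k=3: 3408+0+4·6·3=3480 → min 3480.
Length 4: M1..M4: k=1: 0+3480+9·4·3=3588; k=2: 5112+2556+9·142·3=11502; k=3: 3624+0+9·6·3=3786 → min 3588.
Optimal order: (M1 × ((M2 × M3) × M4)) with cost 3588.

3588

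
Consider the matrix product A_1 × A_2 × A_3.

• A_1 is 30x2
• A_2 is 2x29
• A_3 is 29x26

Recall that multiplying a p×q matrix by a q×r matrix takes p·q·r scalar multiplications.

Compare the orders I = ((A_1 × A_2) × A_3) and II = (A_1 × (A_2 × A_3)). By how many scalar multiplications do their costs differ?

Order I = ((A_1 × A_2) × A_3): (A_1 × A_2): 30×2 by 2×29 → 30×29, cost 30·2·29 = 1740; ((A_1 × A_2) × A_3): 30×29 by 29×26 → 30×26, cost 30·29·26 = 22620; cumulative 24360. Total 24360.
Order II = (A_1 × (A_2 × A_3)): (A_2 × A_3): 2×29 by 29×26 → 2×26, cost 2·29·26 = 1508; (A_1 × (A_2 × A_3)): 30×2 by 2×26 → 30×26, cost 30·2·26 = 1560; cumulative 3068. Total 3068.
Difference: |24360 − 3068| = 21292.

21292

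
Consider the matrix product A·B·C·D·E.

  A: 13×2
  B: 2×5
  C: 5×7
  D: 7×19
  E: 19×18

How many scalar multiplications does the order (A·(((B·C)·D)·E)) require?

1488

(B·C): 2×5 by 5×7 → 2×7, cost 2·5·7 = 70
((B·C)·D): 2×7 by 7×19 → 2×19, cost 2·7·19 = 266; cumulative 336
(((B·C)·D)·E): 2×19 by 19×18 → 2×18, cost 2·19·18 = 684; cumulative 1020
(A·(((B·C)·D)·E)): 13×2 by 2×18 → 13×18, cost 13·2·18 = 468; cumulative 1488
Total: 1488 scalar multiplications.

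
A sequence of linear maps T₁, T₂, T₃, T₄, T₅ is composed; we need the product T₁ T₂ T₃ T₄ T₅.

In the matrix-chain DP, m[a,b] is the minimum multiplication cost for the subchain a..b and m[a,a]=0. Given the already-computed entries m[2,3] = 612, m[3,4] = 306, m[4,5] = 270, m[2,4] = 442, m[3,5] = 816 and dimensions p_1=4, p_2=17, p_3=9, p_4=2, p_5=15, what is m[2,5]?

m[2,5] = min over k∈[2,4] of m[2,k]+m[k+1,5]+p_{1}·p_k·p_{5}.
k=2: 0 + 816 + 4·17·15 = 1836; k=3: 612 + 270 + 4·9·15 = 1422; k=4: 442 + 0 + 4·2·15 = 562.
Minimum: 562 at k=4.

562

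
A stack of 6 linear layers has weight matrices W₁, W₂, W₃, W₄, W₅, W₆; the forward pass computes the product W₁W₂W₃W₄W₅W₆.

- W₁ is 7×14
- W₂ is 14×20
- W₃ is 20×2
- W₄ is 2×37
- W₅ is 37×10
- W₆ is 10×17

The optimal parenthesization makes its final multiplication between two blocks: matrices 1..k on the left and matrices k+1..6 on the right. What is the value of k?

3

Adjacent pairs: W₁W₂ = 7·14·20 = 1960; W₂W₃ = 14·20·2 = 560; W₃W₄ = 20·2·37 = 1480; W₄W₅ = 2·37·10 = 740; W₅W₆ = 37·10·17 = 6290.
Length 3: W₁..W₃: k=1: 0+560+7·14·2=756; k=2: 1960+0+7·20·2=2240 → min 756 | W₂..W₄: k=2: 0+1480+14·20·37=11840; k=3: 560+0+14·2·37=1596 → min 1596 | W₃..W₅: k=3: 0+740+20·2·10=1140; k=4: 1480+0+20·37·10=8880 → min 1140 | W₄..W₆: k=4: 0+6290+2·37·17=7548; k=5: 740+0+2·10·17=1080 → min 1080.
Length 4: W₁..W₄: k=1: 0+1596+7·14·37=5222; k=2: 1960+1480+7·20·37=8620; k=3: 756+0+7·2·37=1274 → min 1274 | W₂..W₅: k=2: 0+1140+14·20·10=3940; k=3: 560+740+14·2·10=1580; k=4: 1596+0+14·37·10=6776 → min 1580 | W₃..W₆: k=3: 0+1080+20·2·17=1760; k=4: 1480+6290+20·37·17=20350; k=5: 1140+0+20·10·17=4540 → min 1760.
Length 5: W₁..W₅: k=1: 0+1580+7·14·10=2560; k=2: 1960+1140+7·20·10=4500; k=3: 756+740+7·2·10=1636; k=4: 1274+0+7·37·10=3864 → min 1636 | W₂..W₆: k=2: 0+1760+14·20·17=6520; k=3: 560+1080+14·2·17=2116; k=4: 1596+6290+14·37·17=16692; k=5: 1580+0+14·10·17=3960 → min 2116.
Top-level splits: k=1: (W₁..W₁)·(W₂..W₆) → 0+2116+7·14·17 = 3782; k=2: (W₁..W₂)·(W₃..W₆) → 1960+1760+7·20·17 = 6100; k=3: (W₁..W₃)·(W₄..W₆) → 756+1080+7·2·17 = 2074; k=4: (W₁..W₄)·(W₅..W₆) → 1274+6290+7·37·17 = 11967; k=5: (W₁..W₅)·(W₆..W₆) → 1636+0+7·10·17 = 2826.
Best split is after W₃, i.e. k = 3.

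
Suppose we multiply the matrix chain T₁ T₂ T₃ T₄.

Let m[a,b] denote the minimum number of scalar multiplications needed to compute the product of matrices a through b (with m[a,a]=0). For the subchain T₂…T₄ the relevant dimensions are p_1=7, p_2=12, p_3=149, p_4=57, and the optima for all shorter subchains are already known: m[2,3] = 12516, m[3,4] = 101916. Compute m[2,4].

m[2,4] = min over k∈[2,3] of m[2,k]+m[k+1,4]+p_{1}·p_k·p_{4}.
k=2: 0 + 101916 + 7·12·57 = 106704; k=3: 12516 + 0 + 7·149·57 = 71967.
Minimum: 71967 at k=3.

71967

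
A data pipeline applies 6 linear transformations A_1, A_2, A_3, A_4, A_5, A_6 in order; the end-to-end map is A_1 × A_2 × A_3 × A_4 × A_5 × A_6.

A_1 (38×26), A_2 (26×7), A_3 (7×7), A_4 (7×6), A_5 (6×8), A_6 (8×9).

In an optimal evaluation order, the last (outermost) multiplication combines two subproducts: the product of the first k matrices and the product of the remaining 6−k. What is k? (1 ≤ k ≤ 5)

Adjacent pairs: A_1A_2 = 38·26·7 = 6916; A_2A_3 = 26·7·7 = 1274; A_3A_4 = 7·7·6 = 294; A_4A_5 = 7·6·8 = 336; A_5A_6 = 6·8·9 = 432.
Length 3: A_1..A_3: k=1: 0+1274+38·26·7=8190; k=2: 6916+0+38·7·7=8778 → min 8190 | A_2..A_4: k=2: 0+294+26·7·6=1386; k=3: 1274+0+26·7·6=2366 → min 1386 | A_3..A_5: k=3: 0+336+7·7·8=728; k=4: 294+0+7·6·8=630 → min 630 | A_4..A_6: k=4: 0+432+7·6·9=810; k=5: 336+0+7·8·9=840 → min 810.
Length 4: A_1..A_4: k=1: 0+1386+38·26·6=7314; k=2: 6916+294+38·7·6=8806; k=3: 8190+0+38·7·6=9786 → min 7314 | A_2..A_5: k=2: 0+630+26·7·8=2086; k=3: 1274+336+26·7·8=3066; k=4: 1386+0+26·6·8=2634 → min 2086 | A_3..A_6: k=3: 0+810+7·7·9=1251; k=4: 294+432+7·6·9=1104; k=5: 630+0+7·8·9=1134 → min 1104.
Length 5: A_1..A_5: k=1: 0+2086+38·26·8=9990; k=2: 6916+630+38·7·8=9674; k=3: 8190+336+38·7·8=10654; k=4: 7314+0+38·6·8=9138 → min 9138 | A_2..A_6: k=2: 0+1104+26·7·9=2742; k=3: 1274+810+26·7·9=3722; k=4: 1386+432+26·6·9=3222; k=5: 2086+0+26·8·9=3958 → min 2742.
Top-level splits: k=1: (A_1..A_1)·(A_2..A_6) → 0+2742+38·26·9 = 11634; k=2: (A_1..A_2)·(A_3..A_6) → 6916+1104+38·7·9 = 10414; k=3: (A_1..A_3)·(A_4..A_6) → 8190+810+38·7·9 = 11394; k=4: (A_1..A_4)·(A_5..A_6) → 7314+432+38·6·9 = 9798; k=5: (A_1..A_5)·(A_6..A_6) → 9138+0+38·8·9 = 11874.
Best split is after A_4, i.e. k = 4.

4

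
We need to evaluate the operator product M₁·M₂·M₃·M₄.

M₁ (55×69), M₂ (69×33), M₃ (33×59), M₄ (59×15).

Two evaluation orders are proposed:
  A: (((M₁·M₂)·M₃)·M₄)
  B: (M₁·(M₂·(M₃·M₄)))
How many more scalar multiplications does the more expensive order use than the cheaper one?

160710

Order A = (((M₁·M₂)·M₃)·M₄): (M₁·M₂): 55×69 by 69×33 → 55×33, cost 55·69·33 = 125235; ((M₁·M₂)·M₃): 55×33 by 33×59 → 55×59, cost 55·33·59 = 107085; cumulative 232320; (((M₁·M₂)·M₃)·M₄): 55×59 by 59×15 → 55×15, cost 55·59·15 = 48675; cumulative 280995. Total 280995.
Order B = (M₁·(M₂·(M₃·M₄))): (M₃·M₄): 33×59 by 59×15 → 33×15, cost 33·59·15 = 29205; (M₂·(M₃·M₄)): 69×33 by 33×15 → 69×15, cost 69·33·15 = 34155; cumulative 63360; (M₁·(M₂·(M₃·M₄))): 55×69 by 69×15 → 55×15, cost 55·69·15 = 56925; cumulative 120285. Total 120285.
Difference: |280995 − 120285| = 160710.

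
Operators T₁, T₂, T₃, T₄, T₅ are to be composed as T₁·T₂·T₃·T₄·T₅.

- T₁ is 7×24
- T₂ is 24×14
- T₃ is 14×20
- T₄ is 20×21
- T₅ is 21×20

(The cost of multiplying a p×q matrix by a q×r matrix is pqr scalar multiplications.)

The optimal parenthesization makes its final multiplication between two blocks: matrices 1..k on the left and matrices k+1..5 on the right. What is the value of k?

4

Adjacent pairs: T₁T₂ = 7·24·14 = 2352; T₂T₃ = 24·14·20 = 6720; T₃T₄ = 14·20·21 = 5880; T₄T₅ = 20·21·20 = 8400.
Length 3: T₁..T₃: k=1: 0+6720+7·24·20=10080; k=2: 2352+0+7·14·20=4312 → min 4312 | T₂..T₄: k=2: 0+5880+24·14·21=12936; k=3: 6720+0+24·20·21=16800 → min 12936 | T₃..T₅: k=3: 0+8400+14·20·20=14000; k=4: 5880+0+14·21·20=11760 → min 11760.
Length 4: T₁..T₄: k=1: 0+12936+7·24·21=16464; k=2: 2352+5880+7·14·21=10290; k=3: 4312+0+7·20·21=7252 → min 7252 | T₂..T₅: k=2: 0+11760+24·14·20=18480; k=3: 6720+8400+24·20·20=24720; k=4: 12936+0+24·21·20=23016 → min 18480.
Top-level splits: k=1: (T₁..T₁)·(T₂..T₅) → 0+18480+7·24·20 = 21840; k=2: (T₁..T₂)·(T₃..T₅) → 2352+11760+7·14·20 = 16072; k=3: (T₁..T₃)·(T₄..T₅) → 4312+8400+7·20·20 = 15512; k=4: (T₁..T₄)·(T₅..T₅) → 7252+0+7·21·20 = 10192.
Best split is after T₄, i.e. k = 4.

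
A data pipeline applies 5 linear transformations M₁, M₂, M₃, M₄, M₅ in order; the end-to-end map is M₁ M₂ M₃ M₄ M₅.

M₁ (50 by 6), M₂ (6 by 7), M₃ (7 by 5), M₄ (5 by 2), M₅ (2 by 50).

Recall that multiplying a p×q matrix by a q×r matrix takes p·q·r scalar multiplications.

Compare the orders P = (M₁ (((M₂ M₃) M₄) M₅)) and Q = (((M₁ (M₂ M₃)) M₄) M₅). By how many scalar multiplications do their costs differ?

Order P = (M₁ (((M₂ M₃) M₄) M₅)): (M₂ M₃): 6×7 by 7×5 → 6×5, cost 6·7·5 = 210; ((M₂ M₃) M₄): 6×5 by 5×2 → 6×2, cost 6·5·2 = 60; cumulative 270; (((M₂ M₃) M₄) M₅): 6×2 by 2×50 → 6×50, cost 6·2·50 = 600; cumulative 870; (M₁ (((M₂ M₃) M₄) M₅)): 50×6 by 6×50 → 50×50, cost 50·6·50 = 15000; cumulative 15870. Total 15870.
Order Q = (((M₁ (M₂ M₃)) M₄) M₅): (M₂ M₃): 6×7 by 7×5 → 6×5, cost 6·7·5 = 210; (M₁ (M₂ M₃)): 50×6 by 6×5 → 50×5, cost 50·6·5 = 1500; cumulative 1710; ((M₁ (M₂ M₃)) M₄): 50×5 by 5×2 → 50×2, cost 50·5·2 = 500; cumulative 2210; (((M₁ (M₂ M₃)) M₄) M₅): 50×2 by 2×50 → 50×50, cost 50·2·50 = 5000; cumulative 7210. Total 7210.
Difference: |15870 − 7210| = 8660.

8660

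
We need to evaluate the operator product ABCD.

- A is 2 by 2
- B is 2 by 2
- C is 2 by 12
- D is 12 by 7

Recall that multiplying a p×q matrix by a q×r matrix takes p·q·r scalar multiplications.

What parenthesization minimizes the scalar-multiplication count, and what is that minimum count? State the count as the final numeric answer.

204

Adjacent pairs: AB = 2·2·2 = 8; BC = 2·2·12 = 48; CD = 2·12·7 = 168.
Length 3: A..C: k=1: 0+48+2·2·12=96; k=2: 8+0+2·2·12=56 → min 56 | B..D: k=2: 0+168+2·2·7=196; k=3: 48+0+2·12·7=216 → min 196.
Length 4: A..D: k=1: 0+196+2·2·7=224; k=2: 8+168+2·2·7=204; k=3: 56+0+2·12·7=224 → min 204.
Optimal parenthesization: ((AB)(CD)) with cost 204.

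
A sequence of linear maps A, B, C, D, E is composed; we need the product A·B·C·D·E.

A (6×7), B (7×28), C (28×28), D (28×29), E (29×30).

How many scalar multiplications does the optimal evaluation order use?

15972

Adjacent pairs: AB = 6·7·28 = 1176; BC = 7·28·28 = 5488; CD = 28·28·29 = 22736; DE = 28·29·30 = 24360.
Length 3: A..C: k=1: 0+5488+6·7·28=6664; k=2: 1176+0+6·28·28=5880 → min 5880 | B..D: k=2: 0+22736+7·28·29=28420; k=3: 5488+0+7·28·29=11172 → min 11172 | C..E: k=3: 0+24360+28·28·30=47880; k=4: 22736+0+28·29·30=47096 → min 47096.
Length 4: A..D: k=1: 0+11172+6·7·29=12390; k=2: 1176+22736+6·28·29=28784; k=3: 5880+0+6·28·29=10752 → min 10752 | B..E: k=2: 0+47096+7·28·30=52976; k=3: 5488+24360+7·28·30=35728; k=4: 11172+0+7·29·30=17262 → min 17262.
Length 5: A..E: k=1: 0+17262+6·7·30=18522; k=2: 1176+47096+6·28·30=53312; k=3: 5880+24360+6·28·30=35280; k=4: 10752+0+6·29·30=15972 → min 15972.
Optimal order: ((((A·B)·C)·D)·E) with cost 15972.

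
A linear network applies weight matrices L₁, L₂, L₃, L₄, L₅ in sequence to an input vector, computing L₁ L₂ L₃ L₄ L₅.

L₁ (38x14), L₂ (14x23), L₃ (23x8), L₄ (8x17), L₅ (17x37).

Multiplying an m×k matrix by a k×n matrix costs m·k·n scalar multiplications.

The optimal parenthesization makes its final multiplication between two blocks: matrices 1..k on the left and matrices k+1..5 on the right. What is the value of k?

3

Adjacent pairs: L₁L₂ = 38·14·23 = 12236; L₂L₃ = 14·23·8 = 2576; L₃L₄ = 23·8·17 = 3128; L₄L₅ = 8·17·37 = 5032.
Length 3: L₁..L₃: k=1: 0+2576+38·14·8=6832; k=2: 12236+0+38·23·8=19228 → min 6832 | L₂..L₄: k=2: 0+3128+14·23·17=8602; k=3: 2576+0+14·8·17=4480 → min 4480 | L₃..L₅: k=3: 0+5032+23·8·37=11840; k=4: 3128+0+23·17·37=17595 → min 11840.
Length 4: L₁..L₄: k=1: 0+4480+38·14·17=13524; k=2: 12236+3128+38·23·17=30222; k=3: 6832+0+38·8·17=12000 → min 12000 | L₂..L₅: k=2: 0+11840+14·23·37=23754; k=3: 2576+5032+14·8·37=11752; k=4: 4480+0+14·17·37=13286 → min 11752.
Top-level splits: k=1: (L₁..L₁)·(L₂..L₅) → 0+11752+38·14·37 = 31436; k=2: (L₁..L₂)·(L₃..L₅) → 12236+11840+38·23·37 = 56414; k=3: (L₁..L₃)·(L₄..L₅) → 6832+5032+38·8·37 = 23112; k=4: (L₁..L₄)·(L₅..L₅) → 12000+0+38·17·37 = 35902.
Best split is after L₃, i.e. k = 3.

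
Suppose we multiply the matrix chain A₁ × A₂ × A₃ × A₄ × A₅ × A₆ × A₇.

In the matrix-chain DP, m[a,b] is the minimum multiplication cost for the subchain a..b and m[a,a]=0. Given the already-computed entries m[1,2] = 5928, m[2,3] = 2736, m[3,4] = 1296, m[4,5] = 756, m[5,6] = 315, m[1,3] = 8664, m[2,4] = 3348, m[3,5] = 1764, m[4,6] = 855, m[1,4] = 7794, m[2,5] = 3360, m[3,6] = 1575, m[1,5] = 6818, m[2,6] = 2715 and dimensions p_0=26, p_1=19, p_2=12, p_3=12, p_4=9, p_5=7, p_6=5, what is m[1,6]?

m[1,6] = min over k∈[1,5] of m[1,k]+m[k+1,6]+p_{0}·p_k·p_{6}.
k=1: 0 + 2715 + 26·19·5 = 5185; k=2: 5928 + 1575 + 26·12·5 = 9063; k=3: 8664 + 855 + 26·12·5 = 11079; k=4: 7794 + 315 + 26·9·5 = 9279; k=5: 6818 + 0 + 26·7·5 = 7728.
Minimum: 5185 at k=1.

5185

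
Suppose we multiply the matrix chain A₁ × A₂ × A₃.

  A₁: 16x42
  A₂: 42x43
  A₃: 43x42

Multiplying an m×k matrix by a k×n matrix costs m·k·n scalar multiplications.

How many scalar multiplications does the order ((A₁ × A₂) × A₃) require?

57792

(A₁ × A₂): 16×42 by 42×43 → 16×43, cost 16·42·43 = 28896
((A₁ × A₂) × A₃): 16×43 by 43×42 → 16×42, cost 16·43·42 = 28896; cumulative 57792
Total: 57792 scalar multiplications.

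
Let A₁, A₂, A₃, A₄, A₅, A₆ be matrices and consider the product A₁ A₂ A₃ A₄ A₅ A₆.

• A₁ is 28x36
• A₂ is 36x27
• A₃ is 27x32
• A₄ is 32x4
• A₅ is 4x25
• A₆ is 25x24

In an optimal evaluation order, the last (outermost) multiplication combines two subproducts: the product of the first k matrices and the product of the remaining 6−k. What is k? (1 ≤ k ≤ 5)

Adjacent pairs: A₁A₂ = 28·36·27 = 27216; A₂A₃ = 36·27·32 = 31104; A₃A₄ = 27·32·4 = 3456; A₄A₅ = 32·4·25 = 3200; A₅A₆ = 4·25·24 = 2400.
Length 3: A₁..A₃: k=1: 0+31104+28·36·32=63360; k=2: 27216+0+28·27·32=51408 → min 51408 | A₂..A₄: k=2: 0+3456+36·27·4=7344; k=3: 31104+0+36·32·4=35712 → min 7344 | A₃..A₅: k=3: 0+3200+27·32·25=24800; k=4: 3456+0+27·4·25=6156 → min 6156 | A₄..A₆: k=4: 0+2400+32·4·24=5472; k=5: 3200+0+32·25·24=22400 → min 5472.
Length 4: A₁..A₄: k=1: 0+7344+28·36·4=11376; k=2: 27216+3456+28·27·4=33696; k=3: 51408+0+28·32·4=54992 → min 11376 | A₂..A₅: k=2: 0+6156+36·27·25=30456; k=3: 31104+3200+36·32·25=63104; k=4: 7344+0+36·4·25=10944 → min 10944 | A₃..A₆: k=3: 0+5472+27·32·24=26208; k=4: 3456+2400+27·4·24=8448; k=5: 6156+0+27·25·24=22356 → min 8448.
Length 5: A₁..A₅: k=1: 0+10944+28·36·25=36144; k=2: 27216+6156+28·27·25=52272; k=3: 51408+3200+28·32·25=77008; k=4: 11376+0+28·4·25=14176 → min 14176 | A₂..A₆: k=2: 0+8448+36·27·24=31776; k=3: 31104+5472+36·32·24=64224; k=4: 7344+2400+36·4·24=13200; k=5: 10944+0+36·25·24=32544 → min 13200.
Top-level splits: k=1: (A₁..A₁)·(A₂..A₆) → 0+13200+28·36·24 = 37392; k=2: (A₁..A₂)·(A₃..A₆) → 27216+8448+28·27·24 = 53808; k=3: (A₁..A₃)·(A₄..A₆) → 51408+5472+28·32·24 = 78384; k=4: (A₁..A₄)·(A₅..A₆) → 11376+2400+28·4·24 = 16464; k=5: (A₁..A₅)·(A₆..A₆) → 14176+0+28·25·24 = 30976.
Best split is after A₄, i.e. k = 4.

4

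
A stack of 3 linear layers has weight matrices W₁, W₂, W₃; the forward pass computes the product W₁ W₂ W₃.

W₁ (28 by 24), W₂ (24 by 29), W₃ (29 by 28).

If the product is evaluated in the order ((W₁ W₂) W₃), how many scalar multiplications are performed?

(W₁ W₂): 28×24 by 24×29 → 28×29, cost 28·24·29 = 19488
((W₁ W₂) W₃): 28×29 by 29×28 → 28×28, cost 28·29·28 = 22736; cumulative 42224
Total: 42224 scalar multiplications.

42224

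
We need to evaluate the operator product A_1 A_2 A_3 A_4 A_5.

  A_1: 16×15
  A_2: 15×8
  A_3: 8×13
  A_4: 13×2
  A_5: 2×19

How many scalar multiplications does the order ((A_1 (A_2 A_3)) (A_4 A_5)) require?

(A_2 A_3): 15×8 by 8×13 → 15×13, cost 15·8·13 = 1560
(A_1 (A_2 A_3)): 16×15 by 15×13 → 16×13, cost 16·15·13 = 3120; cumulative 4680
(A_4 A_5): 13×2 by 2×19 → 13×19, cost 13·2·19 = 494
((A_1 (A_2 A_3)) (A_4 A_5)): 16×13 by 13×19 → 16×19, cost 16·13·19 = 3952; cumulative 9126
Total: 9126 scalar multiplications.

9126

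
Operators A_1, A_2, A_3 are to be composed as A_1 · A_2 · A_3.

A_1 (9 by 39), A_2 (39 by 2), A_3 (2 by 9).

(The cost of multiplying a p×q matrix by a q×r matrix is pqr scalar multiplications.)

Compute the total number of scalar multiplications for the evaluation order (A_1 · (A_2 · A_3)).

(A_2 · A_3): 39×2 by 2×9 → 39×9, cost 39·2·9 = 702
(A_1 · (A_2 · A_3)): 9×39 by 39×9 → 9×9, cost 9·39·9 = 3159; cumulative 3861
Total: 3861 scalar multiplications.

3861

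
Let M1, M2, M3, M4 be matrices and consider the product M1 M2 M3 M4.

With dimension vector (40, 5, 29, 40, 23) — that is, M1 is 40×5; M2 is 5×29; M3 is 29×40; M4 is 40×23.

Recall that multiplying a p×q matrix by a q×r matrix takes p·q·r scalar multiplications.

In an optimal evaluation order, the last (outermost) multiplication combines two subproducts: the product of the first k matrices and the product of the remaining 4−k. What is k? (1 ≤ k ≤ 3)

1

Adjacent pairs: M1M2 = 40·5·29 = 5800; M2M3 = 5·29·40 = 5800; M3M4 = 29·40·23 = 26680.
Length 3: M1..M3: k=1: 0+5800+40·5·40=13800; k=2: 5800+0+40·29·40=52200 → min 13800 | M2..M4: k=2: 0+26680+5·29·23=30015; k=3: 5800+0+5·40·23=10400 → min 10400.
Top-level splits: k=1: (M1..M1)·(M2..M4) → 0+10400+40·5·23 = 15000; k=2: (M1..M2)·(M3..M4) → 5800+26680+40·29·23 = 59160; k=3: (M1..M3)·(M4..M4) → 13800+0+40·40·23 = 50600.
Best split is after M1, i.e. k = 1.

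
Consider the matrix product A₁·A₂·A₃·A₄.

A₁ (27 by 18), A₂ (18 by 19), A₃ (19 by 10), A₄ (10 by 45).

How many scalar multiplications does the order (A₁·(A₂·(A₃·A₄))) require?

45810

(A₃·A₄): 19×10 by 10×45 → 19×45, cost 19·10·45 = 8550
(A₂·(A₃·A₄)): 18×19 by 19×45 → 18×45, cost 18·19·45 = 15390; cumulative 23940
(A₁·(A₂·(A₃·A₄))): 27×18 by 18×45 → 27×45, cost 27·18·45 = 21870; cumulative 45810
Total: 45810 scalar multiplications.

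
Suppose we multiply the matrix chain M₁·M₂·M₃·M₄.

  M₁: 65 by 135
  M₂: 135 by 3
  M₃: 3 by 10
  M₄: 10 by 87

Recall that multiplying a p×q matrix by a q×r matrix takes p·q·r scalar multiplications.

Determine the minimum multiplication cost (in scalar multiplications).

Adjacent pairs: M₁M₂ = 65·135·3 = 26325; M₂M₃ = 135·3·10 = 4050; M₃M₄ = 3·10·87 = 2610.
Length 3: M₁..M₃: k=1: 0+4050+65·135·10=91800; k=2: 26325+0+65·3·10=28275 → min 28275 | M₂..M₄: k=2: 0+2610+135·3·87=37845; k=3: 4050+0+135·10·87=121500 → min 37845.
Length 4: M₁..M₄: k=1: 0+37845+65·135·87=801270; k=2: 26325+2610+65·3·87=45900; k=3: 28275+0+65·10·87=84825 → min 45900.
Optimal order: ((M₁·M₂)·(M₃·M₄)) with cost 45900.

45900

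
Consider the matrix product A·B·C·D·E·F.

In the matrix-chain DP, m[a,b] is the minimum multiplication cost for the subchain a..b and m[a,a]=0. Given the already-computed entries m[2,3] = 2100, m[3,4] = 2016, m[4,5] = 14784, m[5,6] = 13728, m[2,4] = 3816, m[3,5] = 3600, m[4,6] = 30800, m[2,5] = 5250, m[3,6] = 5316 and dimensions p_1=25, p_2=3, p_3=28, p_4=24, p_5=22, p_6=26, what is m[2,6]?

7266

m[2,6] = min over k∈[2,5] of m[2,k]+m[k+1,6]+p_{1}·p_k·p_{6}.
k=2: 0 + 5316 + 25·3·26 = 7266; k=3: 2100 + 30800 + 25·28·26 = 51100; k=4: 3816 + 13728 + 25·24·26 = 33144; k=5: 5250 + 0 + 25·22·26 = 19550.
Minimum: 7266 at k=2.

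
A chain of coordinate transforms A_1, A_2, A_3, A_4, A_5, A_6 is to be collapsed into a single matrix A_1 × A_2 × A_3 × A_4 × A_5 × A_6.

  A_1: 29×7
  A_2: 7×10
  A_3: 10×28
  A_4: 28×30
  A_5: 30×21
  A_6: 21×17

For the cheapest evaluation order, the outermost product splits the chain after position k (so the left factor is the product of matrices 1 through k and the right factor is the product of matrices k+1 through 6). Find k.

1

Adjacent pairs: A_1A_2 = 29·7·10 = 2030; A_2A_3 = 7·10·28 = 1960; A_3A_4 = 10·28·30 = 8400; A_4A_5 = 28·30·21 = 17640; A_5A_6 = 30·21·17 = 10710.
Length 3: A_1..A_3: k=1: 0+1960+29·7·28=7644; k=2: 2030+0+29·10·28=10150 → min 7644 | A_2..A_4: k=2: 0+8400+7·10·30=10500; k=3: 1960+0+7·28·30=7840 → min 7840 | A_3..A_5: k=3: 0+17640+10·28·21=23520; k=4: 8400+0+10·30·21=14700 → min 14700 | A_4..A_6: k=4: 0+10710+28·30·17=24990; k=5: 17640+0+28·21·17=27636 → min 24990.
Length 4: A_1..A_4: k=1: 0+7840+29·7·30=13930; k=2: 2030+8400+29·10·30=19130; k=3: 7644+0+29·28·30=32004 → min 13930 | A_2..A_5: k=2: 0+14700+7·10·21=16170; k=3: 1960+17640+7·28·21=23716; k=4: 7840+0+7·30·21=12250 → min 12250 | A_3..A_6: k=3: 0+24990+10·28·17=29750; k=4: 8400+10710+10·30·17=24210; k=5: 14700+0+10·21·17=18270 → min 18270.
Length 5: A_1..A_5: k=1: 0+12250+29·7·21=16513; k=2: 2030+14700+29·10·21=22820; k=3: 7644+17640+29·28·21=42336; k=4: 13930+0+29·30·21=32200 → min 16513 | A_2..A_6: k=2: 0+18270+7·10·17=19460; k=3: 1960+24990+7·28·17=30282; k=4: 7840+10710+7·30·17=22120; k=5: 12250+0+7·21·17=14749 → min 14749.
Top-level splits: k=1: (A_1..A_1)·(A_2..A_6) → 0+14749+29·7·17 = 18200; k=2: (A_1..A_2)·(A_3..A_6) → 2030+18270+29·10·17 = 25230; k=3: (A_1..A_3)·(A_4..A_6) → 7644+24990+29·28·17 = 46438; k=4: (A_1..A_4)·(A_5..A_6) → 13930+10710+29·30·17 = 39430; k=5: (A_1..A_5)·(A_6..A_6) → 16513+0+29·21·17 = 26866.
Best split is after A_1, i.e. k = 1.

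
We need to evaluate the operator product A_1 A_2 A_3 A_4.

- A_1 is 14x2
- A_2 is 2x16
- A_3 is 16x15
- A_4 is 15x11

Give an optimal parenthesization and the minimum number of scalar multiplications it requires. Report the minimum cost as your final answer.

Adjacent pairs: A_1A_2 = 14·2·16 = 448; A_2A_3 = 2·16·15 = 480; A_3A_4 = 16·15·11 = 2640.
Length 3: A_1..A_3: k=1: 0+480+14·2·15=900; k=2: 448+0+14·16·15=3808 → min 900 | A_2..A_4: k=2: 0+2640+2·16·11=2992; k=3: 480+0+2·15·11=810 → min 810.
Length 4: A_1..A_4: k=1: 0+810+14·2·11=1118; k=2: 448+2640+14·16·11=5552; k=3: 900+0+14·15·11=3210 → min 1118.
Optimal parenthesization: (A_1 ((A_2 A_3) A_4)) with cost 1118.

1118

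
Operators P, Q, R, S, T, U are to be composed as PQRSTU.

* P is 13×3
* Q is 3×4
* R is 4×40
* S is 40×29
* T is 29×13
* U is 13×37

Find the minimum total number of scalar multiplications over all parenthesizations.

7977

Adjacent pairs: PQ = 13·3·4 = 156; QR = 3·4·40 = 480; RS = 4·40·29 = 4640; ST = 40·29·13 = 15080; TU = 29·13·37 = 13949.
Length 3: P..R: k=1: 0+480+13·3·40=2040; k=2: 156+0+13·4·40=2236 → min 2040 | Q..S: k=2: 0+4640+3·4·29=4988; k=3: 480+0+3·40·29=3960 → min 3960 | R..T: k=3: 0+15080+4·40·13=17160; k=4: 4640+0+4·29·13=6148 → min 6148 | S..U: k=4: 0+13949+40·29·37=56869; k=5: 15080+0+40·13·37=34320 → min 34320.
Length 4: P..S: k=1: 0+3960+13·3·29=5091; k=2: 156+4640+13·4·29=6304; k=3: 2040+0+13·40·29=17120 → min 5091 | Q..T: k=2: 0+6148+3·4·13=6304; k=3: 480+15080+3·40·13=17120; k=4: 3960+0+3·29·13=5091 → min 5091 | R..U: k=3: 0+34320+4·40·37=40240; k=4: 4640+13949+4·29·37=22881; k=5: 6148+0+4·13·37=8072 → min 8072.
Length 5: P..T: k=1: 0+5091+13·3·13=5598; k=2: 156+6148+13·4·13=6980; k=3: 2040+15080+13·40·13=23880; k=4: 5091+0+13·29·13=9992 → min 5598 | Q..U: k=2: 0+8072+3·4·37=8516; k=3: 480+34320+3·40·37=39240; k=4: 3960+13949+3·29·37=21128; k=5: 5091+0+3·13·37=6534 → min 6534.
Length 6: P..U: k=1: 0+6534+13·3·37=7977; k=2: 156+8072+13·4·37=10152; k=3: 2040+34320+13·40·37=55600; k=4: 5091+13949+13·29·37=32989; k=5: 5598+0+13·13·37=11851 → min 7977.
Optimal order: (P((((QR)S)T)U)) with cost 7977.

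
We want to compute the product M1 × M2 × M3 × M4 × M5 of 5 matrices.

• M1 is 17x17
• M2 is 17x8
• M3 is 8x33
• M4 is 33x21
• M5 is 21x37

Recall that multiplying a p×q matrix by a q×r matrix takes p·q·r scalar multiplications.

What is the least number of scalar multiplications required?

Adjacent pairs: M1M2 = 17·17·8 = 2312; M2M3 = 17·8·33 = 4488; M3M4 = 8·33·21 = 5544; M4M5 = 33·21·37 = 25641.
Length 3: M1..M3: k=1: 0+4488+17·17·33=14025; k=2: 2312+0+17·8·33=6800 → min 6800 | M2..M4: k=2: 0+5544+17·8·21=8400; k=3: 4488+0+17·33·21=16269 → min 8400 | M3..M5: k=3: 0+25641+8·33·37=35409; k=4: 5544+0+8·21·37=11760 → min 11760.
Length 4: M1..M4: k=1: 0+8400+17·17·21=14469; k=2: 2312+5544+17·8·21=10712; k=3: 6800+0+17·33·21=18581 → min 10712 | M2..M5: k=2: 0+11760+17·8·37=16792; k=3: 4488+25641+17·33·37=50886; k=4: 8400+0+17·21·37=21609 → min 16792.
Length 5: M1..M5: k=1: 0+16792+17·17·37=27485; k=2: 2312+11760+17·8·37=19104; k=3: 6800+25641+17·33·37=53198; k=4: 10712+0+17·21·37=23921 → min 19104.
Optimal order: ((M1 × M2) × ((M3 × M4) × M5)) with cost 19104.

19104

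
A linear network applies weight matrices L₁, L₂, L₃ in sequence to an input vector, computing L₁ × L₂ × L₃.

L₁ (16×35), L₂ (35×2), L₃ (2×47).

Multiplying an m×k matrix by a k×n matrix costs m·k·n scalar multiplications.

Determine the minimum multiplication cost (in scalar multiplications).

Order (L₁ × (L₂ × L₃)): (L₂ × L₃): 35×2 by 2×47 → 35×47, cost 35·2·47 = 3290; (L₁ × (L₂ × L₃)): 16×35 by 35×47 → 16×47, cost 16·35·47 = 26320; cumulative 29610. Total 29610.
Order ((L₁ × L₂) × L₃): (L₁ × L₂): 16×35 by 35×2 → 16×2, cost 16·35·2 = 1120; ((L₁ × L₂) × L₃): 16×2 by 2×47 → 16×47, cost 16·2·47 = 1504; cumulative 2624. Total 2624.
Minimum: 2624.

2624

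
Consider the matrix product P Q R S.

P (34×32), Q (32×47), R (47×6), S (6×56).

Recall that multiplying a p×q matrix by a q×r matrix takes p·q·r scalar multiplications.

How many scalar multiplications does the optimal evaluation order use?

26976

Adjacent pairs: PQ = 34·32·47 = 51136; QR = 32·47·6 = 9024; RS = 47·6·56 = 15792.
Length 3: P..R: k=1: 0+9024+34·32·6=15552; k=2: 51136+0+34·47·6=60724 → min 15552 | Q..S: k=2: 0+15792+32·47·56=100016; k=3: 9024+0+32·6·56=19776 → min 19776.
Length 4: P..S: k=1: 0+19776+34·32·56=80704; k=2: 51136+15792+34·47·56=156416; k=3: 15552+0+34·6·56=26976 → min 26976.
Optimal order: ((P (Q R)) S) with cost 26976.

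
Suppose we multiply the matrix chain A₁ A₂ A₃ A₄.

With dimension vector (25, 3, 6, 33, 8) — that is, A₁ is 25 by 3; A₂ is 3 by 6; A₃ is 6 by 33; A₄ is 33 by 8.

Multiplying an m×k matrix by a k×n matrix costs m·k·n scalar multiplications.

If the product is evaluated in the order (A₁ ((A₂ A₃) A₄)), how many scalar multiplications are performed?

1986

(A₂ A₃): 3×6 by 6×33 → 3×33, cost 3·6·33 = 594
((A₂ A₃) A₄): 3×33 by 33×8 → 3×8, cost 3·33·8 = 792; cumulative 1386
(A₁ ((A₂ A₃) A₄)): 25×3 by 3×8 → 25×8, cost 25·3·8 = 600; cumulative 1986
Total: 1986 scalar multiplications.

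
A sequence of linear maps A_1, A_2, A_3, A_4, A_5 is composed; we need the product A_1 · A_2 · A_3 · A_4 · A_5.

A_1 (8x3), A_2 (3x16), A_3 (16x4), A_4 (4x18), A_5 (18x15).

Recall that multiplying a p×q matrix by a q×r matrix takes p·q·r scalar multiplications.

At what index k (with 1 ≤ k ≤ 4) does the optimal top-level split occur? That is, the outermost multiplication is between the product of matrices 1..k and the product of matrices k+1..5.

1

Adjacent pairs: A_1A_2 = 8·3·16 = 384; A_2A_3 = 3·16·4 = 192; A_3A_4 = 16·4·18 = 1152; A_4A_5 = 4·18·15 = 1080.
Length 3: A_1..A_3: k=1: 0+192+8·3·4=288; k=2: 384+0+8·16·4=896 → min 288 | A_2..A_4: k=2: 0+1152+3·16·18=2016; k=3: 192+0+3·4·18=408 → min 408 | A_3..A_5: k=3: 0+1080+16·4·15=2040; k=4: 1152+0+16·18·15=5472 → min 2040.
Length 4: A_1..A_4: k=1: 0+408+8·3·18=840; k=2: 384+1152+8·16·18=3840; k=3: 288+0+8·4·18=864 → min 840 | A_2..A_5: k=2: 0+2040+3·16·15=2760; k=3: 192+1080+3·4·15=1452; k=4: 408+0+3·18·15=1218 → min 1218.
Top-level splits: k=1: (A_1..A_1)·(A_2..A_5) → 0+1218+8·3·15 = 1578; k=2: (A_1..A_2)·(A_3..A_5) → 384+2040+8·16·15 = 4344; k=3: (A_1..A_3)·(A_4..A_5) → 288+1080+8·4·15 = 1848; k=4: (A_1..A_4)·(A_5..A_5) → 840+0+8·18·15 = 3000.
Best split is after A_1, i.e. k = 1.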